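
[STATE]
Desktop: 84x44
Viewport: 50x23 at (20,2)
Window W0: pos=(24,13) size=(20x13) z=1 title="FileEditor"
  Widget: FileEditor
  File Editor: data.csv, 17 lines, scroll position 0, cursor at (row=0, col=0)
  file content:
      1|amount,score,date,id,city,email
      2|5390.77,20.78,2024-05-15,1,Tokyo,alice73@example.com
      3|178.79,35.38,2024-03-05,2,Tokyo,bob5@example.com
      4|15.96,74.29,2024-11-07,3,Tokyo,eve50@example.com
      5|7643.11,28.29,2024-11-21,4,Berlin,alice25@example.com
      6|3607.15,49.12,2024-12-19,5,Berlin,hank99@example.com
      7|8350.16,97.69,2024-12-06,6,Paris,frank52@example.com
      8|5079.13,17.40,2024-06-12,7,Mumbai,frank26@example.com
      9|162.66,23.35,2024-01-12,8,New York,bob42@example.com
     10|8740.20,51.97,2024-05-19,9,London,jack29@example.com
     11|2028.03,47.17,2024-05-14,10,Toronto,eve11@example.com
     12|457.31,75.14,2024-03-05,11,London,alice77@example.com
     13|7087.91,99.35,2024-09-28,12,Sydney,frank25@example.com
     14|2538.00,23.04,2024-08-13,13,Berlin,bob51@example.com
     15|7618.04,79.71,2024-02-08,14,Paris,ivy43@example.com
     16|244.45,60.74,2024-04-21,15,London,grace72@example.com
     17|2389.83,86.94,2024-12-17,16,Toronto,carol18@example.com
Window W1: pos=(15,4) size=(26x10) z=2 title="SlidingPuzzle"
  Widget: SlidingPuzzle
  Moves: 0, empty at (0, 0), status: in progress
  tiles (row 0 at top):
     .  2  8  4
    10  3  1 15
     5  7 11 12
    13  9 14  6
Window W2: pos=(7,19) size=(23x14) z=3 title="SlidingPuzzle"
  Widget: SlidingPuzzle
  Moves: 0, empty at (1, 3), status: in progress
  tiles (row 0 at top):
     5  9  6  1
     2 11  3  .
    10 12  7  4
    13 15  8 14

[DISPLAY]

                                                  
                                                  
━━━━━━━━━━━━━━━━━━━━┓                             
dingPuzzle          ┃                             
────────────────────┨                             
─┬────┬────┬────┐   ┃                             
 │  2 │  8 │  4 │   ┃                             
─┼────┼────┼────┤   ┃                             
 │  3 │  1 │ 15 │   ┃                             
─┼────┼────┼────┤   ┃                             
 │  7 │ 11 │ 12 │   ┃                             
━━━━━━━━━━━━━━━━━━━━┛━━┓                          
    ┃ FileEditor       ┃                          
    ┠──────────────────┨                          
    ┃█mount,score,date▲┃                          
    ┃5390.77,20.78,202█┃                          
    ┃178.79,35.38,2024░┃                          
━━━━━━━━━┓,74.29,2024-░┃                          
le       ┃11,28.29,202░┃                          
─────────┨15,49.12,202░┃                          
───┬────┐┃16,97.69,202░┃                          
 6 │  1 │┃13,17.40,202░┃                          
───┼────┤┃6,23.35,2024▼┃                          


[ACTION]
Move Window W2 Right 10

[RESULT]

                                                  
                                                  
━━━━━━━━━━━━━━━━━━━━┓                             
dingPuzzle          ┃                             
────────────────────┨                             
─┬────┬────┬────┐   ┃                             
 │  2 │  8 │  4 │   ┃                             
─┼────┼────┼────┤   ┃                             
 │  3 │  1 │ 15 │   ┃                             
─┼────┼────┼────┤   ┃                             
 │  7 │ 11 │ 12 │   ┃                             
━━━━━━━━━━━━━━━━━━━━┛━━┓                          
    ┃ FileEditor       ┃                          
    ┠──────────────────┨                          
    ┃█mount,score,date▲┃                          
    ┃5390.77,20.78,202█┃                          
    ┃178.79,35.38,2024░┃                          
━━━━━━━━━━━━━━━━━━━┓4-░┃                          
lidingPuzzle       ┃02░┃                          
───────────────────┨02░┃                          
───┬────┬────┬────┐┃02░┃                          
 5 │  9 │  6 │  1 │┃02░┃                          
───┼────┼────┼────┤┃24▼┃                          


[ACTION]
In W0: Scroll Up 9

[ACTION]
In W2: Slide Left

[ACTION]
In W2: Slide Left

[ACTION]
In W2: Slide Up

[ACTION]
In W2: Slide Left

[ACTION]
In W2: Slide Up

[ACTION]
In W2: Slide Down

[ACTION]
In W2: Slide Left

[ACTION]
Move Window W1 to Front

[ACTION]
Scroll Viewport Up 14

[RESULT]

                                                  
                                                  
                                                  
                                                  
━━━━━━━━━━━━━━━━━━━━┓                             
dingPuzzle          ┃                             
────────────────────┨                             
─┬────┬────┬────┐   ┃                             
 │  2 │  8 │  4 │   ┃                             
─┼────┼────┼────┤   ┃                             
 │  3 │  1 │ 15 │   ┃                             
─┼────┼────┼────┤   ┃                             
 │  7 │ 11 │ 12 │   ┃                             
━━━━━━━━━━━━━━━━━━━━┛━━┓                          
    ┃ FileEditor       ┃                          
    ┠──────────────────┨                          
    ┃█mount,score,date▲┃                          
    ┃5390.77,20.78,202█┃                          
    ┃178.79,35.38,2024░┃                          
━━━━━━━━━━━━━━━━━━━┓4-░┃                          
lidingPuzzle       ┃02░┃                          
───────────────────┨02░┃                          
───┬────┬────┬────┐┃02░┃                          


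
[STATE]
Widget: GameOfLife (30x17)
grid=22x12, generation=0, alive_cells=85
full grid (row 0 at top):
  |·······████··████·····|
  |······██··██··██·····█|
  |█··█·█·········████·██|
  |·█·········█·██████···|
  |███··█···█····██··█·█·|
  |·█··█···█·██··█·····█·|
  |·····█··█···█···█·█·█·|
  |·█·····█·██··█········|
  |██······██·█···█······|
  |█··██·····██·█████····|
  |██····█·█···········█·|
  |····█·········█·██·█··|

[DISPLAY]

Gen: 0                        
·······████··████·····        
······██··██··██·····█        
█··█·█·········████·██        
·█·········█·██████···        
███··█···█····██··█·█·        
·█··█···█·██··█·····█·        
·····█··█···█···█·█·█·        
·█·····█·██··█········        
██······██·█···█······        
█··██·····██·█████····        
██····█·█···········█·        
····█·········█·██·█··        
                              
                              
                              
                              


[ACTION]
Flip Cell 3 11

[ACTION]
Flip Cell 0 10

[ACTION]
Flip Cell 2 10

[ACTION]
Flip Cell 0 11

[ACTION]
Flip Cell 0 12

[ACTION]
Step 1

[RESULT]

Gen: 1                        
······████·███··█·····        
······██············██        
······█···██·█····████        
····█········█······██        
█·█······██·······█···        
███·██··█·██·██··█··██        
·······██···██·····█··        
██·····█··███·········        
███·····█··█·█·█······        
··█····██·███·███·····        
██·███·······█····█···        
······················        
                              
                              
                              
                              


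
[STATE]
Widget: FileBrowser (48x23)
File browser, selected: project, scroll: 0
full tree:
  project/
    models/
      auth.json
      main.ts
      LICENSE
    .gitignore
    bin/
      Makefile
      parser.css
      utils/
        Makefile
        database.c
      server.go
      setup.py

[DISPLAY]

> [-] project/                                  
    [+] models/                                 
    .gitignore                                  
    [+] bin/                                    
                                                
                                                
                                                
                                                
                                                
                                                
                                                
                                                
                                                
                                                
                                                
                                                
                                                
                                                
                                                
                                                
                                                
                                                
                                                


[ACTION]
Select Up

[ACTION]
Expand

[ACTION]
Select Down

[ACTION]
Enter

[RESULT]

  [-] project/                                  
  > [-] models/                                 
      auth.json                                 
      main.ts                                   
      LICENSE                                   
    .gitignore                                  
    [+] bin/                                    
                                                
                                                
                                                
                                                
                                                
                                                
                                                
                                                
                                                
                                                
                                                
                                                
                                                
                                                
                                                
                                                


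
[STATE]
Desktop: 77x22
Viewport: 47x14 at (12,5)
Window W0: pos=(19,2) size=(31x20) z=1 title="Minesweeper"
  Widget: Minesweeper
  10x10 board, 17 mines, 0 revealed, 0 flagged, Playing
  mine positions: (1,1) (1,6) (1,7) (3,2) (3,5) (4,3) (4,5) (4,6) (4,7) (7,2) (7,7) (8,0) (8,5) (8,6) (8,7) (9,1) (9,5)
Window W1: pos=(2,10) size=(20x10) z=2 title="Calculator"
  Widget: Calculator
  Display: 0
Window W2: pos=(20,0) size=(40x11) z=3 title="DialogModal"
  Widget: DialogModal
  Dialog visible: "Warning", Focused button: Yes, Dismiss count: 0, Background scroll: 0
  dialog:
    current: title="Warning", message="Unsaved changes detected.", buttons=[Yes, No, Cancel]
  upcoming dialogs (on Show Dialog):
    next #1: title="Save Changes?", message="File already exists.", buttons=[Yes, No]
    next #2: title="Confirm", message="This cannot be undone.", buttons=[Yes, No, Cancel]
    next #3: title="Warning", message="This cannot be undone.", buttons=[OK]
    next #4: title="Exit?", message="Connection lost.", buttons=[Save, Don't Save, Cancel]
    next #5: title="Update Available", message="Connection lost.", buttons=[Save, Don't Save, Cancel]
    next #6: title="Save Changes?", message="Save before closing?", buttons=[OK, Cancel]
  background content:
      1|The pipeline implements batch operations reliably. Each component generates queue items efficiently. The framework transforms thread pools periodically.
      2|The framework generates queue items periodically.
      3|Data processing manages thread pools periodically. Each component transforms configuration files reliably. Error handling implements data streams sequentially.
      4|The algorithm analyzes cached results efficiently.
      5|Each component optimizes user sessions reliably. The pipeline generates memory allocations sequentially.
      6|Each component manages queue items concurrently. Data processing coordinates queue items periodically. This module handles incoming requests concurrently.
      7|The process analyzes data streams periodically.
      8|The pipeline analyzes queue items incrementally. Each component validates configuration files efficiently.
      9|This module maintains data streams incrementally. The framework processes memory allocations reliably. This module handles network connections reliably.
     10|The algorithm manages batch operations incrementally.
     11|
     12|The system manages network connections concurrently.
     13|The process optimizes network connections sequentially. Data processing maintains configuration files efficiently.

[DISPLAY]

       ┃┃Data│          Warning          │ols p
       ┃┃The │ Unsaved changes detected. │ults 
       ┃┃Each│    [Yes]  No   Cancel     │sions
       ┃┃Each└───────────────────────────┘s con
       ┃┃The process analyzes data streams peri
━━━━━━━━┗━━━━━━━━━━━━━━━━━━━━━━━━━━━━━━━━━━━━━━
or       ┃■■■■■■■■                   ┃         
─────────┨■■■■■■■■                   ┃         
        0┃■■■■■■■■                   ┃         
───┬───┐ ┃■■■■■■■■                   ┃         
 9 │ ÷ │ ┃                           ┃         
───┼───┤ ┃                           ┃         
 6 │ × │ ┃                           ┃         
───┴───┘ ┃                           ┃         


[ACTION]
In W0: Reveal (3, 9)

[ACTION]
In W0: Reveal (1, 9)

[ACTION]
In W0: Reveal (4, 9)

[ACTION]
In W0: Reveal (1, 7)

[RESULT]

       ┃┃Data│          Warning          │ols p
       ┃┃The │ Unsaved changes detected. │ults 
       ┃┃Each│    [Yes]  No   Cancel     │sions
       ┃┃Each└───────────────────────────┘s con
       ┃┃The process analyzes data streams peri
━━━━━━━━┗━━━━━━━━━━━━━━━━━━━━━━━━━━━━━━━━━━━━━━
or       ┃■■■■■■1                    ┃         
─────────┨✹■■■■✹2                    ┃         
        0┃■■■✹✹✹2                    ┃         
───┬───┐ ┃■■■✹■■1                    ┃         
 9 │ ÷ │ ┃                           ┃         
───┼───┤ ┃                           ┃         
 6 │ × │ ┃                           ┃         
───┴───┘ ┃                           ┃         


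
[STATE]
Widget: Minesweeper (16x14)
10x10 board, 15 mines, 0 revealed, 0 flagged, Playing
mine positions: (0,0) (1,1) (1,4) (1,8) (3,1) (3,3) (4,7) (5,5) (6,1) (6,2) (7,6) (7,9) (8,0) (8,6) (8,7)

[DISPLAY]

■■■■■■■■■■      
■■■■■■■■■■      
■■■■■■■■■■      
■■■■■■■■■■      
■■■■■■■■■■      
■■■■■■■■■■      
■■■■■■■■■■      
■■■■■■■■■■      
■■■■■■■■■■      
■■■■■■■■■■      
                
                
                
                


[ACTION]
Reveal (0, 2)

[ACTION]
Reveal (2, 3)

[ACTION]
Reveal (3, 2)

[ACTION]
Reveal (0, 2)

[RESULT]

■■1■■■■■■■      
■■■■■■■■■■      
■■■2■■■■■■      
■■2■■■■■■■      
■■■■■■■■■■      
■■■■■■■■■■      
■■■■■■■■■■      
■■■■■■■■■■      
■■■■■■■■■■      
■■■■■■■■■■      
                
                
                
                


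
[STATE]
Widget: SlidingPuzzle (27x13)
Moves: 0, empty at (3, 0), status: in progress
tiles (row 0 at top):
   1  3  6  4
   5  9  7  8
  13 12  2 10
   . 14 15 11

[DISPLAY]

┌────┬────┬────┬────┐      
│  1 │  3 │  6 │  4 │      
├────┼────┼────┼────┤      
│  5 │  9 │  7 │  8 │      
├────┼────┼────┼────┤      
│ 13 │ 12 │  2 │ 10 │      
├────┼────┼────┼────┤      
│    │ 14 │ 15 │ 11 │      
└────┴────┴────┴────┘      
Moves: 0                   
                           
                           
                           


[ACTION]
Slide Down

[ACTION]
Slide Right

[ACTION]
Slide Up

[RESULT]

┌────┬────┬────┬────┐      
│  1 │  3 │  6 │  4 │      
├────┼────┼────┼────┤      
│  5 │  9 │  7 │  8 │      
├────┼────┼────┼────┤      
│ 13 │ 12 │  2 │ 10 │      
├────┼────┼────┼────┤      
│    │ 14 │ 15 │ 11 │      
└────┴────┴────┴────┘      
Moves: 2                   
                           
                           
                           


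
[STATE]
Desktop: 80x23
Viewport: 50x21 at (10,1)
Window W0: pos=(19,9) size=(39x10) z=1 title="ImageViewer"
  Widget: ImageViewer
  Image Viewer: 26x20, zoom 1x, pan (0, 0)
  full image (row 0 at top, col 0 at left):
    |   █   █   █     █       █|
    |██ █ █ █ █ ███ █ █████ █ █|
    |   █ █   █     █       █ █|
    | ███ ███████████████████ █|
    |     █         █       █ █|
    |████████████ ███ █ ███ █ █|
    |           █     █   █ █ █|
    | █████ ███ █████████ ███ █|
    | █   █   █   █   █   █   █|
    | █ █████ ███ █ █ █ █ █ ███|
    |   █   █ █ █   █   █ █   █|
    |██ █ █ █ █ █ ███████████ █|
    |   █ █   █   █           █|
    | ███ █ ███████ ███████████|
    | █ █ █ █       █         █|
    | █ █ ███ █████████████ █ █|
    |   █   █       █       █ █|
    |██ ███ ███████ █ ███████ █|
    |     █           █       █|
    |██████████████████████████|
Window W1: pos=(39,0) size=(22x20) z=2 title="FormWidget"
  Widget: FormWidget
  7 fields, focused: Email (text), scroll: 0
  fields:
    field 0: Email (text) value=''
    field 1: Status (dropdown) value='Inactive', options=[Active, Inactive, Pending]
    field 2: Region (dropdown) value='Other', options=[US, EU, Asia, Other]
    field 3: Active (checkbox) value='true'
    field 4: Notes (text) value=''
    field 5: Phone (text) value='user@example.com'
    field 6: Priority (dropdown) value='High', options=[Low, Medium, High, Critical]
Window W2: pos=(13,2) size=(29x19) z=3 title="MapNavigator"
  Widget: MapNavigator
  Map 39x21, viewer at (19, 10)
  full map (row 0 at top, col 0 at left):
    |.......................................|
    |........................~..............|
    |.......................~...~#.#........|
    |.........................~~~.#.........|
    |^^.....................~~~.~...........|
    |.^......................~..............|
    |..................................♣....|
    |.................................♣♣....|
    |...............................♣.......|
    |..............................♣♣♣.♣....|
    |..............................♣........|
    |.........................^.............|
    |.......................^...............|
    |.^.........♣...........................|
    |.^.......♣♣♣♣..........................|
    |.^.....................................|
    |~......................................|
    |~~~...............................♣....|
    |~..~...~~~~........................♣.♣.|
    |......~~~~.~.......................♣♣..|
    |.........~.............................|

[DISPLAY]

                             ┃ FormWidget         
   ┏━━━━━━━━━━━━━━━━━━━━━━━━━━━┓──────────────────
   ┃ MapNavigator              ┃Email:      [    ]
   ┠───────────────────────────┨Status:     [Ina▼]
   ┃...................~~~.#...┃Region:     [Oth▼]
   ┃.................~~~.~.....┃Active:     [x]   
   ┃..................~........┃Notes:      [    ]
   ┃...........................┃Phone:      [user]
   ┃...........................┃Priority:   [Hig▼]
   ┃.........................♣.┃                  
   ┃........................♣♣♣┃                  
   ┃.............@..........♣..┃                  
   ┃...................^.......┃                  
   ┃.................^.........┃                  
   ┃.....♣.....................┃                  
   ┃...♣♣♣♣....................┃                  
   ┃...........................┃                  
   ┃...........................┃                  
   ┃...........................┃━━━━━━━━━━━━━━━━━━
   ┗━━━━━━━━━━━━━━━━━━━━━━━━━━━┛                  
                                                  


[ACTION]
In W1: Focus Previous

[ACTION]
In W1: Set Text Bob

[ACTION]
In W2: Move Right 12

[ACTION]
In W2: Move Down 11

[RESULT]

                             ┃ FormWidget         
   ┏━━━━━━━━━━━━━━━━━━━━━━━━━━━┓──────────────────
   ┃ MapNavigator              ┃Email:      [    ]
   ┠───────────────────────────┨Status:     [Ina▼]
   ┃.....................      ┃Region:     [Oth▼]
   ┃.....................      ┃Active:     [x]   
   ┃.....................      ┃Notes:      [    ]
   ┃.....................      ┃Phone:      [user]
   ┃................♣....      ┃Priority:   [Hig▼]
   ┃.................♣.♣.      ┃                  
   ┃.................♣♣..      ┃                  
   ┃.............@.......      ┃                  
   ┃                           ┃                  
   ┃                           ┃                  
   ┃                           ┃                  
   ┃                           ┃                  
   ┃                           ┃                  
   ┃                           ┃                  
   ┃                           ┃━━━━━━━━━━━━━━━━━━
   ┗━━━━━━━━━━━━━━━━━━━━━━━━━━━┛                  
                                                  


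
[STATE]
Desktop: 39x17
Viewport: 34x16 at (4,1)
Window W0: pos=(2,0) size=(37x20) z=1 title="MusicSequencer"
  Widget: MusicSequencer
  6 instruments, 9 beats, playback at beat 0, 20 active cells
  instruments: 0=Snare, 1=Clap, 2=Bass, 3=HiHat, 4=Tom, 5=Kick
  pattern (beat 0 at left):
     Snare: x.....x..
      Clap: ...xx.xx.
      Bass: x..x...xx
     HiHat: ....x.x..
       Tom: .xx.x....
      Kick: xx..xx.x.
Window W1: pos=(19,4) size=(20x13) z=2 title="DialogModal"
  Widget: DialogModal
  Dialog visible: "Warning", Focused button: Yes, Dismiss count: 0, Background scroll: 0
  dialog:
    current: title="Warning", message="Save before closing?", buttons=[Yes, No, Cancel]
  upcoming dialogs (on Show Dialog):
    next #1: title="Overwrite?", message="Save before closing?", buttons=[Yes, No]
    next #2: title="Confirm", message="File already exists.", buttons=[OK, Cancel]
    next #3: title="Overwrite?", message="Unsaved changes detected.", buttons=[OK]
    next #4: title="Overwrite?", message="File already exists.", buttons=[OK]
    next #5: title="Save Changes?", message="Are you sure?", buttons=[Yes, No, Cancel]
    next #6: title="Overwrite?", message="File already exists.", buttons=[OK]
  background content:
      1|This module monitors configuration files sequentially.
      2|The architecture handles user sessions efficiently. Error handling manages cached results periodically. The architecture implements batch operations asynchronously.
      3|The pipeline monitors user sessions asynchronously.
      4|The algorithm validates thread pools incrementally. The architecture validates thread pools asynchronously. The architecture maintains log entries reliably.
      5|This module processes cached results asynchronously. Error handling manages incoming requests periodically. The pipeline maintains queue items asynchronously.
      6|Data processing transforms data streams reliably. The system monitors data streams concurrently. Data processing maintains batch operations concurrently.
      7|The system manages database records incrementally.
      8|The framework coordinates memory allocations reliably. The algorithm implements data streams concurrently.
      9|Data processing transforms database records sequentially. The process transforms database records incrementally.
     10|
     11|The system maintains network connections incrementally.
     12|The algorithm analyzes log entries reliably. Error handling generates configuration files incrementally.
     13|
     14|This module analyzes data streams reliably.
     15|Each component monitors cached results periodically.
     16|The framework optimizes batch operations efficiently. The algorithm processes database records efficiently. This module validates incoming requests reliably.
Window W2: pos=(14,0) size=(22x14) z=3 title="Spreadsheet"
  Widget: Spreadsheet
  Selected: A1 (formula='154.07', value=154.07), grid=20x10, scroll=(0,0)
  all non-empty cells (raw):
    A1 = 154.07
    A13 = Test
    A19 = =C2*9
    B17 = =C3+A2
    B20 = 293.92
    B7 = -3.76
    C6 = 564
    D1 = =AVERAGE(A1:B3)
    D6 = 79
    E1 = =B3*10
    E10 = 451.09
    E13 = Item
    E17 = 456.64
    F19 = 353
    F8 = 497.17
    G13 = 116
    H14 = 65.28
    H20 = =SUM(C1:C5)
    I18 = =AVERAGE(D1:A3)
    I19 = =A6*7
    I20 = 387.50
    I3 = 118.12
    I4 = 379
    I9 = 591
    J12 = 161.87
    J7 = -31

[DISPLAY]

MusicSeque┃ Spreadsheet        ┃  
──────────┠────────────────────┨──
     ▼1234┃A1: 154.07          ┃  
Snare█····┃       A       B    ┃━━
 Clap···██┃--------------------┃  
 Bass█··█·┃  1 [154.07]       0┃──
HiHat····█┃  2        0       0┃to
  Tom·██·█┃  3        0       0┃ h
 Kick██··█┃  4        0       0┃it
          ┃  5        0       0┃li
          ┃  6        0       0┃es
          ┃  7        0   -3.76┃tr
          ┗━━━━━━━━━━━━━━━━━━━━┛es
               ┃The framework coor
               ┃Data processing tr
               ┗━━━━━━━━━━━━━━━━━━


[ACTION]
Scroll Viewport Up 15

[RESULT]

━━━━━━━━━━┏━━━━━━━━━━━━━━━━━━━━┓━━
MusicSeque┃ Spreadsheet        ┃  
──────────┠────────────────────┨──
     ▼1234┃A1: 154.07          ┃  
Snare█····┃       A       B    ┃━━
 Clap···██┃--------------------┃  
 Bass█··█·┃  1 [154.07]       0┃──
HiHat····█┃  2        0       0┃to
  Tom·██·█┃  3        0       0┃ h
 Kick██··█┃  4        0       0┃it
          ┃  5        0       0┃li
          ┃  6        0       0┃es
          ┃  7        0   -3.76┃tr
          ┗━━━━━━━━━━━━━━━━━━━━┛es
               ┃The framework coor
               ┃Data processing tr


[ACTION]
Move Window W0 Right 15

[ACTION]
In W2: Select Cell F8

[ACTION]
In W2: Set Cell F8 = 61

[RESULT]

━━━━━━━━━━┏━━━━━━━━━━━━━━━━━━━━┓━━
MusicSeque┃ Spreadsheet        ┃  
──────────┠────────────────────┨──
     ▼1234┃F8: 61              ┃  
Snare█····┃       A       B    ┃━━
 Clap···██┃--------------------┃  
 Bass█··█·┃  1   154.07       0┃──
HiHat····█┃  2        0       0┃to
  Tom·██·█┃  3        0       0┃ h
 Kick██··█┃  4        0       0┃it
          ┃  5        0       0┃li
          ┃  6        0       0┃es
          ┃  7        0   -3.76┃tr
          ┗━━━━━━━━━━━━━━━━━━━━┛es
               ┃The framework coor
               ┃Data processing tr


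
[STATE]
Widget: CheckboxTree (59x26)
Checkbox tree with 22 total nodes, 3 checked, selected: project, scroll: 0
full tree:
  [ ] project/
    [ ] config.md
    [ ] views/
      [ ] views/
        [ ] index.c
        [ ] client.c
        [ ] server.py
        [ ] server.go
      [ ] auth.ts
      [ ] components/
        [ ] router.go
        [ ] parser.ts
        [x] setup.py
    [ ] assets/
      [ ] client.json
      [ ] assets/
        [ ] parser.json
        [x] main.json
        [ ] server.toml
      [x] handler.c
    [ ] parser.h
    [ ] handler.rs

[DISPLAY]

>[-] project/                                              
   [ ] config.md                                           
   [-] views/                                              
     [ ] views/                                            
       [ ] index.c                                         
       [ ] client.c                                        
       [ ] server.py                                       
       [ ] server.go                                       
     [ ] auth.ts                                           
     [-] components/                                       
       [ ] router.go                                       
       [ ] parser.ts                                       
       [x] setup.py                                        
   [-] assets/                                             
     [ ] client.json                                       
     [-] assets/                                           
       [ ] parser.json                                     
       [x] main.json                                       
       [ ] server.toml                                     
     [x] handler.c                                         
   [ ] parser.h                                            
   [ ] handler.rs                                          
                                                           
                                                           
                                                           
                                                           


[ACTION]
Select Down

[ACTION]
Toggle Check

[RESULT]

 [-] project/                                              
>  [x] config.md                                           
   [-] views/                                              
     [ ] views/                                            
       [ ] index.c                                         
       [ ] client.c                                        
       [ ] server.py                                       
       [ ] server.go                                       
     [ ] auth.ts                                           
     [-] components/                                       
       [ ] router.go                                       
       [ ] parser.ts                                       
       [x] setup.py                                        
   [-] assets/                                             
     [ ] client.json                                       
     [-] assets/                                           
       [ ] parser.json                                     
       [x] main.json                                       
       [ ] server.toml                                     
     [x] handler.c                                         
   [ ] parser.h                                            
   [ ] handler.rs                                          
                                                           
                                                           
                                                           
                                                           


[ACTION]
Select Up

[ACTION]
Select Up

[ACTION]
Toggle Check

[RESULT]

>[x] project/                                              
   [x] config.md                                           
   [x] views/                                              
     [x] views/                                            
       [x] index.c                                         
       [x] client.c                                        
       [x] server.py                                       
       [x] server.go                                       
     [x] auth.ts                                           
     [x] components/                                       
       [x] router.go                                       
       [x] parser.ts                                       
       [x] setup.py                                        
   [x] assets/                                             
     [x] client.json                                       
     [x] assets/                                           
       [x] parser.json                                     
       [x] main.json                                       
       [x] server.toml                                     
     [x] handler.c                                         
   [x] parser.h                                            
   [x] handler.rs                                          
                                                           
                                                           
                                                           
                                                           


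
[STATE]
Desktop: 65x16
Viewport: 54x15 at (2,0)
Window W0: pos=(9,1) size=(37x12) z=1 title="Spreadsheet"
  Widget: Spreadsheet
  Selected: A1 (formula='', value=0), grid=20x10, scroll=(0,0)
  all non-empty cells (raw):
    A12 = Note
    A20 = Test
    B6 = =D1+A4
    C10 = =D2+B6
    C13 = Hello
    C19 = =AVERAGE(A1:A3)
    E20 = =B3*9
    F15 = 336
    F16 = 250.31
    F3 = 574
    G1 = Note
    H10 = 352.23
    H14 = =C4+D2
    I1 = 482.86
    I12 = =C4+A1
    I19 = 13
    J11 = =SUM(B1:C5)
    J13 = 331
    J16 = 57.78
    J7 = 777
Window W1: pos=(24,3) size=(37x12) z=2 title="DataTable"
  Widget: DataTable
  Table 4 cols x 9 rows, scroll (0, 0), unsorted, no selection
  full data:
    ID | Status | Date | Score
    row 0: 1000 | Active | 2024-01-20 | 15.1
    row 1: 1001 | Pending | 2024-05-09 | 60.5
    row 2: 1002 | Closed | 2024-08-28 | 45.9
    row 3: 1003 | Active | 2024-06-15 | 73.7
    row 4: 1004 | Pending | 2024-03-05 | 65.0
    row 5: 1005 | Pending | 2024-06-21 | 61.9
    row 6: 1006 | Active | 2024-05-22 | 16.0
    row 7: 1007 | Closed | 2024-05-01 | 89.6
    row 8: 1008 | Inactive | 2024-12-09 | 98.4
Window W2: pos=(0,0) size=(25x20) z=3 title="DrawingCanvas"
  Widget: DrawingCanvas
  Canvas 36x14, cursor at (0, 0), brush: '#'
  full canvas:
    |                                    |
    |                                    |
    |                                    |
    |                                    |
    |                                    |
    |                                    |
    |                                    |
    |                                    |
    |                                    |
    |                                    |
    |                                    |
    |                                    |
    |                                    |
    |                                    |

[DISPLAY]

━━━━━━━━━━━━━━━━━━━━━━┓                               
DrawingCanvas         ┃━━━━━━━━━━━━━━━━━━━━┓          
──────────────────────┨                    ┃          
                      ┃━━━━━━━━━━━━━━━━━━━━━━━━━━━━━━━
                      ┃ DataTable                     
                      ┃───────────────────────────────
                      ┃ID  │Status  │Date      │Score 
                      ┃────┼────────┼──────────┼───── 
                      ┃1000│Active  │2024-01-20│15.1  
                      ┃1001│Pending │2024-05-09│60.5  
                      ┃1002│Closed  │2024-08-28│45.9  
                      ┃1003│Active  │2024-06-15│73.7  
                      ┃1004│Pending │2024-03-05│65.0  
                      ┃1005│Pending │2024-06-21│61.9  
                      ┃━━━━━━━━━━━━━━━━━━━━━━━━━━━━━━━


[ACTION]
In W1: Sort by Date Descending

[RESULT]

━━━━━━━━━━━━━━━━━━━━━━┓                               
DrawingCanvas         ┃━━━━━━━━━━━━━━━━━━━━┓          
──────────────────────┨                    ┃          
                      ┃━━━━━━━━━━━━━━━━━━━━━━━━━━━━━━━
                      ┃ DataTable                     
                      ┃───────────────────────────────
                      ┃ID  │Status  │Date     ▼│Score 
                      ┃────┼────────┼──────────┼───── 
                      ┃1008│Inactive│2024-12-09│98.4  
                      ┃1002│Closed  │2024-08-28│45.9  
                      ┃1005│Pending │2024-06-21│61.9  
                      ┃1003│Active  │2024-06-15│73.7  
                      ┃1006│Active  │2024-05-22│16.0  
                      ┃1001│Pending │2024-05-09│60.5  
                      ┃━━━━━━━━━━━━━━━━━━━━━━━━━━━━━━━


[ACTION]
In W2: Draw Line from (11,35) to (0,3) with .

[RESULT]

━━━━━━━━━━━━━━━━━━━━━━┓                               
DrawingCanvas         ┃━━━━━━━━━━━━━━━━━━━━┓          
──────────────────────┨                    ┃          
  ..                  ┃━━━━━━━━━━━━━━━━━━━━━━━━━━━━━━━
    ...               ┃ DataTable                     
       ...            ┃───────────────────────────────
          ...         ┃ID  │Status  │Date     ▼│Score 
             ...      ┃────┼────────┼──────────┼───── 
                ..    ┃1008│Inactive│2024-12-09│98.4  
                  ... ┃1002│Closed  │2024-08-28│45.9  
                     .┃1005│Pending │2024-06-21│61.9  
                      ┃1003│Active  │2024-06-15│73.7  
                      ┃1006│Active  │2024-05-22│16.0  
                      ┃1001│Pending │2024-05-09│60.5  
                      ┃━━━━━━━━━━━━━━━━━━━━━━━━━━━━━━━


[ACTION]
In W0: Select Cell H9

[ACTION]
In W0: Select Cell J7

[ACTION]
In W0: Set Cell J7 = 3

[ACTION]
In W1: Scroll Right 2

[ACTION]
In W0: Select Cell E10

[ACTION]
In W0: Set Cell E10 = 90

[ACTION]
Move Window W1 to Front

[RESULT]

━━━━━━━━━━━━━━━━━━━━━━┓                               
DrawingCanvas         ┃━━━━━━━━━━━━━━━━━━━━┓          
──────────────────────┨                    ┃          
  ..                  ┏━━━━━━━━━━━━━━━━━━━━━━━━━━━━━━━
    ...               ┃ DataTable                     
       ...            ┠───────────────────────────────
          ...         ┃ID  │Status  │Date     ▼│Score 
             ...      ┃────┼────────┼──────────┼───── 
                ..    ┃1008│Inactive│2024-12-09│98.4  
                  ... ┃1002│Closed  │2024-08-28│45.9  
                     .┃1005│Pending │2024-06-21│61.9  
                      ┃1003│Active  │2024-06-15│73.7  
                      ┃1006│Active  │2024-05-22│16.0  
                      ┃1001│Pending │2024-05-09│60.5  
                      ┗━━━━━━━━━━━━━━━━━━━━━━━━━━━━━━━
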